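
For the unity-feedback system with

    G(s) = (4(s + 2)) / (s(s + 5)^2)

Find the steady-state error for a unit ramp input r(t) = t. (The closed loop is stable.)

e_ss = 3.125

G(s) has one pole at the origin.
This is a Type 1 system. Kv = lim_{s→0} s·G(s) = 8/25.
e_ss = 1/Kv = 1/(8/25) = 25/8 ≈ 3.125.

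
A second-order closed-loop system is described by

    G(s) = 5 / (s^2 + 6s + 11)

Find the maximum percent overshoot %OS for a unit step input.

Comparing s^2 + 6s + 11 to s^2 + 2ζωₙs + ωₙ²: ωₙ = √11 ≈ 3.317 rad/s and ζ = 6/(2·√11) ≈ 0.9045.
%OS = 100·exp(−πζ/√(1−ζ²)) = 100·exp(−π·0.9045/√(1−0.9045²)) ≈ 0.128%.

%OS ≈ 0.128%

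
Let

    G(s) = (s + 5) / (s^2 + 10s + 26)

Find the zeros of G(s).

Set the numerator to zero: s + 5 = 0.
So s = -5.

s = -5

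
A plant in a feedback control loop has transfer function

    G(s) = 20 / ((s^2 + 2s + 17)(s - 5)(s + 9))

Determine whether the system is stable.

The poles can be read from the denominator factors: s = -1 + 4j, -1 - 4j, 5, -9.
Since the pole(s) at s = 5 lie in the right half-plane, the system is unstable.

unstable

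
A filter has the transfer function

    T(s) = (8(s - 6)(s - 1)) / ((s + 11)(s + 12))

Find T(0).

At s = 0 each factor (s + a) contributes a and each (s^2 + bs + c) contributes c.
T(0) = 8·(-6) · (-1) / ((11) · (12)) = 48/132 = 4/11.

T(0) = 4/11 ≈ 0.3636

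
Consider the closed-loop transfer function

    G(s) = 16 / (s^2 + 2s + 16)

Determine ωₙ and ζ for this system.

Compare the denominator to the standard form s^2 + 2ζωₙs + ωₙ².
ωₙ² = 16, so ωₙ = 4 rad/s.
2ζωₙ = 2, so ζ = 2/(2·4) = 0.25.

ωₙ = 4 rad/s, ζ = 0.25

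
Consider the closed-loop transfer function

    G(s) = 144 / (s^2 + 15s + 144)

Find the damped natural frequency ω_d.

ω_d ≈ 9.367 rad/s

Comparing s^2 + 15s + 144 to s^2 + 2ζωₙs + ωₙ²: ωₙ = 12 rad/s and ζ = 15/(2·12) = 0.625.
ζωₙ = 15/2 = 7.5, so ω_d = ωₙ√(1−ζ²) = √(ωₙ² − (ζωₙ)²) = √(144 − 7.5²) = √87.75 ≈ 9.367 rad/s.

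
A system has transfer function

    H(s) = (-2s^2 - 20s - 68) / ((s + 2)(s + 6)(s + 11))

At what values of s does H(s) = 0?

Set the numerator to zero: -2s^2 - 20s - 68 = 0, i.e. -2·(s^2 + 10s + 34) = 0.
Factoring: (s^2 + 10s + 34) = 0.

s = -5 ± 3j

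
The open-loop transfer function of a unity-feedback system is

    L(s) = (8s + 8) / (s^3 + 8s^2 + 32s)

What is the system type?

Factor s from the denominator: s^3 + 8s^2 + 32s = s·(s^2 + 8s + 32).
There is 1 pole at the origin, so the system is Type 1.

Type 1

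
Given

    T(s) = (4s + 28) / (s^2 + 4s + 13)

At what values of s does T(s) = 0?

Set the numerator to zero: 4s + 28 = 0, i.e. 4·(s + 7) = 0.
So s = -7.

s = -7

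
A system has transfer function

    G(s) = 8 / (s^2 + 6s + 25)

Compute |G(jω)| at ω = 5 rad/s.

|G(j5)| ≈ 0.2667

Substitute s = j5: numerator = 8, denominator = j30.
|G(j5)| = |8| / |j30| = 8 / 30 ≈ 0.2667.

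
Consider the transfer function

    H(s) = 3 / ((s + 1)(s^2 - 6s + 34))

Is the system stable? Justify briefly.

The poles can be read from the denominator factors: s = -1, 3 + 5j, 3 - 5j.
Since the pole(s) at s = 3 + 5j, 3 - 5j lie in the right half-plane, the system is unstable.

unstable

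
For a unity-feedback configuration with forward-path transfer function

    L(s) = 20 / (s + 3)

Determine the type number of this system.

The denominator has no factor of s at the origin — no free integrator — so this is a Type 0 system.

Type 0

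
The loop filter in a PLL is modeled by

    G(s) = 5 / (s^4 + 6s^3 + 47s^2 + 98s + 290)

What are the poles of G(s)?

The poles are the roots of the denominator s^4 + 6s^3 + 47s^2 + 98s + 290 = 0.
No real roots exist; factor into two real quadratics: (s^2 + 4s + 29)(s^2 + 2s + 10) = 0.
Each quadratic gives a conjugate pair via the quadratic formula.

s = -2 ± 5j, -1 ± 3j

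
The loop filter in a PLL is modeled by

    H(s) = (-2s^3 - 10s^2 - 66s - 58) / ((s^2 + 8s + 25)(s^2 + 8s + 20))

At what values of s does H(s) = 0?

Set the numerator to zero: -2s^3 - 10s^2 - 66s - 58 = 0, i.e. -2·(s^3 + 5s^2 + 33s + 29) = 0.
Factoring: (s + 1)(s^2 + 4s + 29) = 0.

s = -1, -2 + 5j, -2 - 5j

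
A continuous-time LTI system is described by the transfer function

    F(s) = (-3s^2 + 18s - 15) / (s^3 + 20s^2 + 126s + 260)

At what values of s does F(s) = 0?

s = 5, 1

Set the numerator to zero: -3s^2 + 18s - 15 = 0, i.e. -3·(s^2 - 6s + 5) = 0.
Factoring: (s - 5)(s - 1) = 0.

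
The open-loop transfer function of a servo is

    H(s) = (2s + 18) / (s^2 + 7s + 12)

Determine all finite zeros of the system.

s = -9

Set the numerator to zero: 2s + 18 = 0, i.e. 2·(s + 9) = 0.
So s = -9.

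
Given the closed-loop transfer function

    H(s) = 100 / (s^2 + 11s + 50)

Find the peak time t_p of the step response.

Comparing s^2 + 11s + 50 to s^2 + 2ζωₙs + ωₙ²: ωₙ = √50 ≈ 7.071 rad/s and ζ = 11/(2·√50) ≈ 0.7778.
ζωₙ = 11/2 = 5.5, so ω_d = ωₙ√(1−ζ²) = √(ωₙ² − (ζωₙ)²) = √(50 − 5.5²) = √19.75 ≈ 4.444 rad/s.
t_p = π/ω_d = π/4.444 ≈ 0.7069 s.

t_p ≈ 0.7069 s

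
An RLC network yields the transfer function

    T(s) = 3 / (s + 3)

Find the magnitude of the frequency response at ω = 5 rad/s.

Substitute s = j5: numerator = 3, denominator = 3 + j5.
|T(j5)| = |3| / |3 + j5| = 3 / 5.8310 ≈ 0.5145.

|T(j5)| ≈ 0.5145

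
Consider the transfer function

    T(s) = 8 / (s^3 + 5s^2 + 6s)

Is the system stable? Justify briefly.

marginally stable

The denominator s^3 + 5s^2 + 6s factors as s(s + 2)(s + 3), giving poles at s = 0, -2, -3.
Since the simple pole(s) at s = 0 lie on the jω-axis with none in the right half-plane, the system is marginally stable.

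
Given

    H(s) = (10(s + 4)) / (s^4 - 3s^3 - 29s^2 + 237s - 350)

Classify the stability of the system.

unstable

The denominator s^4 - 3s^3 - 29s^2 + 237s - 350 factors as (s + 7)(s^2 - 8s + 25)(s - 2), giving poles at s = -7, 4 ± 3j, 2.
Since the pole(s) at s = 4 + 3j, 4 - 3j, 2 lie in the right half-plane, the system is unstable.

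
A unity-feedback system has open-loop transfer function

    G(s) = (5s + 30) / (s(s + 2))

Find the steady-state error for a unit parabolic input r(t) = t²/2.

e_ss = ∞

G(s) has one pole at the origin.
This is a Type 1 system; Ka = lim_{s→0} s^2·G(s) = 0, so the steady-state error for a parabola input is infinite.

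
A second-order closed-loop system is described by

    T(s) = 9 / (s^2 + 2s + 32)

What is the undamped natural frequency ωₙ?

ωₙ ≈ 5.657 rad/s

Compare the denominator to the standard form s^2 + 2ζωₙs + ωₙ².
ωₙ² = 32, so ωₙ = √32 ≈ 5.657 rad/s.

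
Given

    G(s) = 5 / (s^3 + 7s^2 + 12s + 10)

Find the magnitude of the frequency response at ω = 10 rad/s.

Substitute s = j10: numerator = 5, denominator = -690 - j880.
|G(j10)| = |5| / |-690 - j880| = 5 / 1118.3 ≈ 0.004471.

|G(j10)| ≈ 0.004471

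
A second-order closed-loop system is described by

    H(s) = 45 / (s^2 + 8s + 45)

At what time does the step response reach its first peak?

Comparing s^2 + 8s + 45 to s^2 + 2ζωₙs + ωₙ²: ωₙ = √45 ≈ 6.708 rad/s and ζ = 8/(2·√45) ≈ 0.5963.
ζωₙ = 8/2 = 4, so ω_d = ωₙ√(1−ζ²) = √(ωₙ² − (ζωₙ)²) = √(45 − 4²) = √29 ≈ 5.385 rad/s.
t_p = π/ω_d = π/5.385 ≈ 0.5834 s.

t_p ≈ 0.5834 s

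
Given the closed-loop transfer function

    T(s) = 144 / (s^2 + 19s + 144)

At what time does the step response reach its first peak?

Comparing s^2 + 19s + 144 to s^2 + 2ζωₙs + ωₙ²: ωₙ = 12 rad/s and ζ = 19/(2·12) ≈ 0.7917.
ζωₙ = 19/2 = 9.5, so ω_d = ωₙ√(1−ζ²) = √(ωₙ² − (ζωₙ)²) = √(144 − 9.5²) = √53.75 ≈ 7.331 rad/s.
t_p = π/ω_d = π/7.331 ≈ 0.4285 s.

t_p ≈ 0.4285 s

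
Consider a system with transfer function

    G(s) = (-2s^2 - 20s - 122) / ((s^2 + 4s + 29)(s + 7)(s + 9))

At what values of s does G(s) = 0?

s = -5 ± 6j

Set the numerator to zero: -2s^2 - 20s - 122 = 0, i.e. -2·(s^2 + 10s + 61) = 0.
Factoring: (s^2 + 10s + 61) = 0.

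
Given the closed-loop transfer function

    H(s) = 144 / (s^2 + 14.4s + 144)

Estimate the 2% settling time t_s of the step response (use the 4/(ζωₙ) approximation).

t_s ≈ 0.5556 s

Comparing s^2 + 14.4s + 144 to s^2 + 2ζωₙs + ωₙ²: ωₙ = 12 rad/s and ζ = 14.4/(2·12) = 0.6.
ζωₙ = 14.4/2 = 7.2, so t_s ≈ 4/(ζωₙ) = 4/7.2 ≈ 0.5556 s.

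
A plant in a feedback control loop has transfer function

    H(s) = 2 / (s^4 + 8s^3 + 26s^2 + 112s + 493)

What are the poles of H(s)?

The poles are the roots of the denominator s^4 + 8s^3 + 26s^2 + 112s + 493 = 0.
No real roots exist; factor into two real quadratics: (s^2 - 2s + 17)(s^2 + 10s + 29) = 0.
Each quadratic gives a conjugate pair via the quadratic formula.

s = 1 ± 4j, -5 ± 2j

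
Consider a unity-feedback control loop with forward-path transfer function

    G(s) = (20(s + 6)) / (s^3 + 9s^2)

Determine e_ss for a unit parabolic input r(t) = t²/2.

e_ss = 0.07500

G(s) has 2 poles at the origin.
This is a Type 2 system. Ka = lim_{s→0} s^2·G(s) = 120/9 = 40/3.
e_ss = 1/Ka = 1/(40/3) = 3/40 ≈ 0.07500.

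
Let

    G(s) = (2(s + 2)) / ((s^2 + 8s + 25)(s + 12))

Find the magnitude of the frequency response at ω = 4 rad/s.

Substitute s = j4: numerator = 4 + j8, denominator = -20 + j420.
|G(j4)| = |4 + j8| / |-20 + j420| = 8.9443 / 420.48 ≈ 0.02127.

|G(j4)| ≈ 0.02127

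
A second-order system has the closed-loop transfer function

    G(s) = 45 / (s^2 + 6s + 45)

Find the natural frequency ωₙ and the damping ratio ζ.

ωₙ ≈ 6.708 rad/s, ζ ≈ 0.4472

Compare the denominator to the standard form s^2 + 2ζωₙs + ωₙ².
ωₙ² = 45, so ωₙ = √45 ≈ 6.708 rad/s.
2ζωₙ = 6, so ζ = 6/(2·√45) ≈ 0.4472.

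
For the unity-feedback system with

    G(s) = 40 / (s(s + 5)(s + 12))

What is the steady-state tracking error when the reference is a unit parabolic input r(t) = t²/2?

G(s) has one pole at the origin.
This is a Type 1 system; Ka = lim_{s→0} s^2·G(s) = 0, so the steady-state error for a parabola input is infinite.

e_ss = ∞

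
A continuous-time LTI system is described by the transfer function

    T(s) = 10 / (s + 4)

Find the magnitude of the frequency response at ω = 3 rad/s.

|T(j3)| = 2

Substitute s = j3: numerator = 10, denominator = 4 + j3.
|T(j3)| = |10| / |4 + j3| = 10 / 5 = 2.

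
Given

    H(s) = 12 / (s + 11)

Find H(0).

Set s = 0: H(0) = (12) / (11) = 12/11.

H(0) = 12/11 ≈ 1.091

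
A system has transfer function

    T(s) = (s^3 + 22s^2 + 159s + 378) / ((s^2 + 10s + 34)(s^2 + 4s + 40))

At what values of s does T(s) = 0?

s = -7, -6, -9

Set the numerator to zero: s^3 + 22s^2 + 159s + 378 = 0.
Factoring: (s + 7)(s + 6)(s + 9) = 0.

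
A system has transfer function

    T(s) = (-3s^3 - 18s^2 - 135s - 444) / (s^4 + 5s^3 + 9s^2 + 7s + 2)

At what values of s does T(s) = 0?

s = -1 + 6j, -1 - 6j, -4

Set the numerator to zero: -3s^3 - 18s^2 - 135s - 444 = 0, i.e. -3·(s^3 + 6s^2 + 45s + 148) = 0.
Factoring: (s^2 + 2s + 37)(s + 4) = 0.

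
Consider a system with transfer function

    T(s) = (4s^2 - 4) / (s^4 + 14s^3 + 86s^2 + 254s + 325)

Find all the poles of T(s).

s = -3 + 2j, -3 - 2j, -4 + 3j, -4 - 3j

The poles are the roots of the denominator s^4 + 14s^3 + 86s^2 + 254s + 325 = 0.
No real roots exist; factor into two real quadratics: (s^2 + 6s + 13)(s^2 + 8s + 25) = 0.
Each quadratic gives a conjugate pair via the quadratic formula.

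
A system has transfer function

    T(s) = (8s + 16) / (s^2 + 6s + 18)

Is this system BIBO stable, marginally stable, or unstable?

stable

The denominator s^2 + 6s + 18 factors as (s^2 + 6s + 18), giving poles at s = -3 + 3j, -3 - 3j.
Since all poles lie strictly in the left half-plane, the system is stable.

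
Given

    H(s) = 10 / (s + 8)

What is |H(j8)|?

|H(j8)| ≈ 0.8839

Substitute s = j8: numerator = 10, denominator = 8 + j8.
|H(j8)| = |10| / |8 + j8| = 10 / 11.314 ≈ 0.8839.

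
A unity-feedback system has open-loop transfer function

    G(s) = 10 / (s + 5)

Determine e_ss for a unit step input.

G(s) has no poles at the origin.
This is a Type 0 system. Kp = lim_{s→0} G(s) = 10/5 = 2.
e_ss = 1/(1 + Kp) = 1/(1 + 2) = 1/3 ≈ 0.3333.

e_ss = 0.3333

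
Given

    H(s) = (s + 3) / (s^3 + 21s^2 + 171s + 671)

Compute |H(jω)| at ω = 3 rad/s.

Substitute s = j3: numerator = 3 + j3, denominator = 482 + j486.
|H(j3)| = |3 + j3| / |482 + j486| = 4.2426 / 684.49 ≈ 0.006198.

|H(j3)| ≈ 0.006198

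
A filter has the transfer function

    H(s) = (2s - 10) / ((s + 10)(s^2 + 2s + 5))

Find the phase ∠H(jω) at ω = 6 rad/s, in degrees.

At s = j6: numerator = -10 + j12, denominator = -382 - j66.
∠H = ∠num − ∠den = 129.81° − (-170.20°) = 300.0°, which wraps to -60.00°.

∠H(j6) ≈ -60.00°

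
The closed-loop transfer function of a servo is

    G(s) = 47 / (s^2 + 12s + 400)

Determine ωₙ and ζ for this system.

ωₙ = 20 rad/s, ζ = 0.3

Compare the denominator to the standard form s^2 + 2ζωₙs + ωₙ².
ωₙ² = 400, so ωₙ = 20 rad/s.
2ζωₙ = 12, so ζ = 12/(2·20) = 0.3.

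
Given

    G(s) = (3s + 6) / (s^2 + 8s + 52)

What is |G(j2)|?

Substitute s = j2: numerator = 6 + j6, denominator = 48 + j16.
|G(j2)| = |6 + j6| / |48 + j16| = 8.4853 / 50.596 ≈ 0.1677.

|G(j2)| ≈ 0.1677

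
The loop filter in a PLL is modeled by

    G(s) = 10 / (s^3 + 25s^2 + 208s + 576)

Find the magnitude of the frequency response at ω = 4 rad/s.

|G(j4)| ≈ 0.01269

Substitute s = j4: numerator = 10, denominator = 176 + j768.
|G(j4)| = |10| / |176 + j768| = 10 / 787.91 ≈ 0.01269.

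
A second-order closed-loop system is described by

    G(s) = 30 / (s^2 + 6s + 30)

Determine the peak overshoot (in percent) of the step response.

Comparing s^2 + 6s + 30 to s^2 + 2ζωₙs + ωₙ²: ωₙ = √30 ≈ 5.477 rad/s and ζ = 6/(2·√30) ≈ 0.5477.
%OS = 100·exp(−πζ/√(1−ζ²)) = 100·exp(−π·0.5477/√(1−0.5477²)) ≈ 12.8%.

%OS ≈ 12.8%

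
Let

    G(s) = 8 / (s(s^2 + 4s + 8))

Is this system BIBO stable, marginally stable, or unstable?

The poles can be read from the denominator factors: s = 0, -2 ± 2j.
Since the simple pole(s) at s = 0 lie on the jω-axis with none in the right half-plane, the system is marginally stable.

marginally stable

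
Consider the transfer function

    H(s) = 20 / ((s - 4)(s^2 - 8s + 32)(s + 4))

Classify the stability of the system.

unstable

The poles can be read from the denominator factors: s = 4, 4 ± 4j, -4.
Since the pole(s) at s = 4, 4 + 4j, 4 - 4j lie in the right half-plane, the system is unstable.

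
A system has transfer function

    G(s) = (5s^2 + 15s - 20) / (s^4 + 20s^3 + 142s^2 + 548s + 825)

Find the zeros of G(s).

Set the numerator to zero: 5s^2 + 15s - 20 = 0, i.e. 5·(s^2 + 3s - 4) = 0.
Factoring: (s + 4)(s - 1) = 0.

s = -4, 1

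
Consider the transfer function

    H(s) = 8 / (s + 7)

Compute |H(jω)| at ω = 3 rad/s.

|H(j3)| ≈ 1.050

Substitute s = j3: numerator = 8, denominator = 7 + j3.
|H(j3)| = |8| / |7 + j3| = 8 / 7.6158 ≈ 1.050.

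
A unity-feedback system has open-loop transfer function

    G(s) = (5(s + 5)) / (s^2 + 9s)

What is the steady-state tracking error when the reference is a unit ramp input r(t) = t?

e_ss = 0.3600

G(s) has one pole at the origin.
This is a Type 1 system. Kv = lim_{s→0} s·G(s) = 25/9.
e_ss = 1/Kv = 1/(25/9) = 9/25 ≈ 0.3600.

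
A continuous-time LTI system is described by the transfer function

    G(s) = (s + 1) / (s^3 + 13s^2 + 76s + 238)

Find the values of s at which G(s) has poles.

s = -3 + 5j, -3 - 5j, -7

The poles are the roots of the denominator s^3 + 13s^2 + 76s + 238 = 0.
Trying s = -7: the polynomial evaluates to 0, so (s + 7) is a factor.
Dividing out leaves s^2 + 6s + 34 = 0.
The quadratic formula then gives s = -3 ± 5j.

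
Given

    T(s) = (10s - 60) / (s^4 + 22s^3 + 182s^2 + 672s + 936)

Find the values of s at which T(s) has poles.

s = -5 + j, -5 - j, -6, -6

The poles are the roots of the denominator s^4 + 22s^3 + 182s^2 + 672s + 936 = 0.
Trying s = -6: the polynomial evaluates to 0, so (s + 6) is a factor.
Dividing out leaves s^3 + 16s^2 + 86s + 156 = 0.
This factors further as (s^2 + 10s + 26)(s + 6) = 0.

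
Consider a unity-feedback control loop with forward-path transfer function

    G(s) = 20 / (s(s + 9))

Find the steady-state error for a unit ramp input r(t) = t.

e_ss = 0.4500

G(s) has one pole at the origin.
This is a Type 1 system. Kv = lim_{s→0} s·G(s) = 20/9.
e_ss = 1/Kv = 1/(20/9) = 9/20 ≈ 0.4500.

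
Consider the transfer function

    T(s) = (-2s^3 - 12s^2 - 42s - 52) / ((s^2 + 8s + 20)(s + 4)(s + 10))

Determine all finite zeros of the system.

s = -2 ± 3j, -2

Set the numerator to zero: -2s^3 - 12s^2 - 42s - 52 = 0, i.e. -2·(s^3 + 6s^2 + 21s + 26) = 0.
Factoring: (s^2 + 4s + 13)(s + 2) = 0.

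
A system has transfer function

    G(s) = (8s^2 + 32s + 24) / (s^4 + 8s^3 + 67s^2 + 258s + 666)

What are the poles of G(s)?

s = -3 ± 3j, -1 ± 6j

The poles are the roots of the denominator s^4 + 8s^3 + 67s^2 + 258s + 666 = 0.
No real roots exist; factor into two real quadratics: (s^2 + 6s + 18)(s^2 + 2s + 37) = 0.
Each quadratic gives a conjugate pair via the quadratic formula.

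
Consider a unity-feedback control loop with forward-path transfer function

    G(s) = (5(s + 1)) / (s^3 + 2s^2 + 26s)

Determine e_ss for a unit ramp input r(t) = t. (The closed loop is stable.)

G(s) has one pole at the origin.
This is a Type 1 system. Kv = lim_{s→0} s·G(s) = 5/26.
e_ss = 1/Kv = 1/(5/26) = 26/5 ≈ 5.200.

e_ss = 5.200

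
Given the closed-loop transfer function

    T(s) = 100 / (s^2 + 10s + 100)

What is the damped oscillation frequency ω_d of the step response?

Comparing s^2 + 10s + 100 to s^2 + 2ζωₙs + ωₙ²: ωₙ = 10 rad/s and ζ = 10/(2·10) = 0.5.
ζωₙ = 10/2 = 5, so ω_d = ωₙ√(1−ζ²) = √(ωₙ² − (ζωₙ)²) = √(100 − 5²) = √75 ≈ 8.660 rad/s.

ω_d ≈ 8.660 rad/s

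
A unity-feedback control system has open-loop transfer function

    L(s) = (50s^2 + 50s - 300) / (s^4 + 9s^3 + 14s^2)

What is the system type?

Type 2

Factor s from the denominator: s^4 + 9s^3 + 14s^2 = s^2·(s^2 + 9s + 14).
There are 2 poles at the origin, so the system is Type 2.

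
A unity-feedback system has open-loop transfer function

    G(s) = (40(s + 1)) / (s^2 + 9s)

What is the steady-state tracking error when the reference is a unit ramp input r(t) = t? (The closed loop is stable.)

e_ss = 0.2250

G(s) has one pole at the origin.
This is a Type 1 system. Kv = lim_{s→0} s·G(s) = 40/9.
e_ss = 1/Kv = 1/(40/9) = 9/40 ≈ 0.2250.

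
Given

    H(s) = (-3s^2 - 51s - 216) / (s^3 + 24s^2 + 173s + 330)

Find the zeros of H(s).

s = -9, -8

Set the numerator to zero: -3s^2 - 51s - 216 = 0, i.e. -3·(s^2 + 17s + 72) = 0.
Factoring: (s + 9)(s + 8) = 0.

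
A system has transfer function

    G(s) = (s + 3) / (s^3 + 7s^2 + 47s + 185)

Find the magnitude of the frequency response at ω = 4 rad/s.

|G(j4)| ≈ 0.03475

Substitute s = j4: numerator = 3 + j4, denominator = 73 + j124.
|G(j4)| = |3 + j4| / |73 + j124| = 5 / 143.89 ≈ 0.03475.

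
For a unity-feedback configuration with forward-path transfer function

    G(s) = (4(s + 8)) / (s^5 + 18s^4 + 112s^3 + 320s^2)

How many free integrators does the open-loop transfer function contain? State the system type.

Type 2

The denominator has 2 factors of s at the origin (free integrators), so this is a Type 2 system.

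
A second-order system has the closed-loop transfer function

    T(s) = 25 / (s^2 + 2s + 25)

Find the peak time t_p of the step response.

Comparing s^2 + 2s + 25 to s^2 + 2ζωₙs + ωₙ²: ωₙ = 5 rad/s and ζ = 2/(2·5) = 0.2.
ζωₙ = 2/2 = 1, so ω_d = ωₙ√(1−ζ²) = √(ωₙ² − (ζωₙ)²) = √(25 − 1²) = √24 ≈ 4.899 rad/s.
t_p = π/ω_d = π/4.899 ≈ 0.6413 s.

t_p ≈ 0.6413 s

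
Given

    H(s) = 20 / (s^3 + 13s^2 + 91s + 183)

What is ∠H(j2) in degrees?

At s = j2: numerator = 20, denominator = 131 + j174.
∠H = ∠num − ∠den = 0° − (53.025°) = -53.02°.

∠H(j2) ≈ -53.02°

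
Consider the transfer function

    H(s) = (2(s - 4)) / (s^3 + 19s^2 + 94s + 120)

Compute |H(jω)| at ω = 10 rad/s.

|H(j10)| ≈ 0.01209

Substitute s = j10: numerator = -8 + j20, denominator = -1780 - j60.
|H(j10)| = |-8 + j20| / |-1780 - j60| = 21.541 / 1781.0 ≈ 0.01209.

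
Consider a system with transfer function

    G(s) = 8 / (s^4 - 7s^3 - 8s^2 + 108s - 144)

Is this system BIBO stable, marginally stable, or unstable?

unstable

The denominator s^4 - 7s^3 - 8s^2 + 108s - 144 factors as (s - 3)(s - 2)(s + 4)(s - 6), giving poles at s = 3, 2, -4, 6.
Since the pole(s) at s = 3, 2, 6 lie in the right half-plane, the system is unstable.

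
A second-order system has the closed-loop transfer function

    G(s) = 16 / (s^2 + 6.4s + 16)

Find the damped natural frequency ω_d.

ω_d = 2.400 rad/s

Comparing s^2 + 6.4s + 16 to s^2 + 2ζωₙs + ωₙ²: ωₙ = 4 rad/s and ζ = 6.4/(2·4) = 0.8.
ζωₙ = 6.4/2 = 3.2, so ω_d = ωₙ√(1−ζ²) = √(ωₙ² − (ζωₙ)²) = √(16 − 3.2²) = √5.76 = 2.400 rad/s.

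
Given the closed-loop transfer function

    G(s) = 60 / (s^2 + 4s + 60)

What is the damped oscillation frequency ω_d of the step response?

Comparing s^2 + 4s + 60 to s^2 + 2ζωₙs + ωₙ²: ωₙ = √60 ≈ 7.746 rad/s and ζ = 4/(2·√60) ≈ 0.2582.
ζωₙ = 4/2 = 2, so ω_d = ωₙ√(1−ζ²) = √(ωₙ² − (ζωₙ)²) = √(60 − 2²) = √56 ≈ 7.483 rad/s.

ω_d ≈ 7.483 rad/s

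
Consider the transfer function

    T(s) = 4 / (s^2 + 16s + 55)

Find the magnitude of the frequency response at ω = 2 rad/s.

|T(j2)| ≈ 0.06644

Substitute s = j2: numerator = 4, denominator = 51 + j32.
|T(j2)| = |4| / |51 + j32| = 4 / 60.208 ≈ 0.06644.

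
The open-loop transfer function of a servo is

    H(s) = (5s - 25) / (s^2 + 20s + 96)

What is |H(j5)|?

|H(j5)| ≈ 0.2883

Substitute s = j5: numerator = -25 + j25, denominator = 71 + j100.
|H(j5)| = |-25 + j25| / |71 + j100| = 35.355 / 122.64 ≈ 0.2883.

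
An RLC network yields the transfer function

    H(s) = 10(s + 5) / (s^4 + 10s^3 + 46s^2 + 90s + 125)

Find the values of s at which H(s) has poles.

The poles are the roots of the denominator s^4 + 10s^3 + 46s^2 + 90s + 125 = 0.
No real roots exist; factor into two real quadratics: (s^2 + 2s + 5)(s^2 + 8s + 25) = 0.
Each quadratic gives a conjugate pair via the quadratic formula.

s = -1 ± 2j, -4 ± 3j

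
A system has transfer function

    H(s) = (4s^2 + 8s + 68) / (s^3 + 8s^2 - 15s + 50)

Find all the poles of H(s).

The poles are the roots of the denominator s^3 + 8s^2 - 15s + 50 = 0.
Trying s = -10: the polynomial evaluates to 0, so (s + 10) is a factor.
Dividing out leaves s^2 - 2s + 5 = 0.
The quadratic formula then gives s = 1 ± 2j.

s = 1 + 2j, 1 - 2j, -10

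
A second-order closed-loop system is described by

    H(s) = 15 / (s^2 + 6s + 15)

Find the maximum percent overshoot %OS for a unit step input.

%OS ≈ 2.13%

Comparing s^2 + 6s + 15 to s^2 + 2ζωₙs + ωₙ²: ωₙ = √15 ≈ 3.873 rad/s and ζ = 6/(2·√15) ≈ 0.7746.
%OS = 100·exp(−πζ/√(1−ζ²)) = 100·exp(−π·0.7746/√(1−0.7746²)) ≈ 2.13%.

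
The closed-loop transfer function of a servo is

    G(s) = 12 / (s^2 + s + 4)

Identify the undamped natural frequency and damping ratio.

Compare the denominator to the standard form s^2 + 2ζωₙs + ωₙ².
ωₙ² = 4, so ωₙ = 2 rad/s.
2ζωₙ = 1, so ζ = 1/(2·2) = 0.25.

ωₙ = 2 rad/s, ζ = 0.25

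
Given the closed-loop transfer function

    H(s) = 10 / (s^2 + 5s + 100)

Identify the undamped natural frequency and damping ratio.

Compare the denominator to the standard form s^2 + 2ζωₙs + ωₙ².
ωₙ² = 100, so ωₙ = 10 rad/s.
2ζωₙ = 5, so ζ = 5/(2·10) = 0.25.

ωₙ = 10 rad/s, ζ = 0.25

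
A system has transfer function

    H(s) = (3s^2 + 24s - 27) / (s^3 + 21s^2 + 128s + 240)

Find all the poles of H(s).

s = -4, -5, -12

The poles are the roots of the denominator s^3 + 21s^2 + 128s + 240 = 0.
Trying s = -4: the polynomial evaluates to 0, so (s + 4) is a factor.
Dividing out leaves s^2 + 17s + 60 = 0.
Factoring the quadratic: (s + 5)(s + 12) = 0.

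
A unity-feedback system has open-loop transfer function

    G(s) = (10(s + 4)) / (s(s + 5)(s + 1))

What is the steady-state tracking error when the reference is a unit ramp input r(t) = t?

G(s) has one pole at the origin.
This is a Type 1 system. Kv = lim_{s→0} s·G(s) = 40/5 = 8.
e_ss = 1/Kv = 1/(8) = 1/8 ≈ 0.1250.

e_ss = 0.1250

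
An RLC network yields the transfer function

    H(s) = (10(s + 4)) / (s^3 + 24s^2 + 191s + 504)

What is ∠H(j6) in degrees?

At s = j6: numerator = 40 + j60, denominator = -360 + j930.
∠H = ∠num − ∠den = 56.310° − (111.16°) = -54.85°.

∠H(j6) ≈ -54.85°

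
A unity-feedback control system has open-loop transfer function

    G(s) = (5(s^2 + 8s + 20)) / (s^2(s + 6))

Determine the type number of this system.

Type 2

The denominator has 2 factors of s at the origin (free integrators), so this is a Type 2 system.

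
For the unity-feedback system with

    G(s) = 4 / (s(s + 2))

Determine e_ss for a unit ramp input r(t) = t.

G(s) has one pole at the origin.
This is a Type 1 system. Kv = lim_{s→0} s·G(s) = 4/2 = 2.
e_ss = 1/Kv = 1/(2) = 1/2 ≈ 0.5000.

e_ss = 0.5000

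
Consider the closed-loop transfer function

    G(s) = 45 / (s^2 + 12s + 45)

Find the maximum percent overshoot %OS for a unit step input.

%OS ≈ 0.187%

Comparing s^2 + 12s + 45 to s^2 + 2ζωₙs + ωₙ²: ωₙ = √45 ≈ 6.708 rad/s and ζ = 12/(2·√45) ≈ 0.8944.
%OS = 100·exp(−πζ/√(1−ζ²)) = 100·exp(−π·0.8944/√(1−0.8944²)) ≈ 0.187%.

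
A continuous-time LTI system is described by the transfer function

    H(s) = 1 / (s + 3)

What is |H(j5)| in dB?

Substitute s = j5: numerator = 1, denominator = 3 + j5.
|H(j5)| = |1| / |3 + j5| = 1 / 5.8310 ≈ 0.1715.
In decibels: 20·log₁₀(0.1715) ≈ -15.3 dB.

|H(j5)|_dB ≈ -15.3 dB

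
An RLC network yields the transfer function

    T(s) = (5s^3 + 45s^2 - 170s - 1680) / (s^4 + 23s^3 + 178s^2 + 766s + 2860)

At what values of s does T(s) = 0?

Set the numerator to zero: 5s^3 + 45s^2 - 170s - 1680 = 0, i.e. 5·(s^3 + 9s^2 - 34s - 336) = 0.
Factoring: (s + 8)(s + 7)(s - 6) = 0.

s = -8, -7, 6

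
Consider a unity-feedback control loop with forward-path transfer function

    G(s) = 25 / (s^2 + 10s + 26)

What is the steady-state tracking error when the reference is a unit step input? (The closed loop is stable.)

e_ss = 0.5098

G(s) has no poles at the origin.
This is a Type 0 system. Kp = lim_{s→0} G(s) = 25/26.
e_ss = 1/(1 + Kp) = 1/(1 + 25/26) = 26/51 ≈ 0.5098.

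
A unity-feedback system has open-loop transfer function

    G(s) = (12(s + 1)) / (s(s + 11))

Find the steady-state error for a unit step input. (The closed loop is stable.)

G(s) has one pole at the origin.
This is a Type 1 system; for a step input the steady-state error is zero.

e_ss = 0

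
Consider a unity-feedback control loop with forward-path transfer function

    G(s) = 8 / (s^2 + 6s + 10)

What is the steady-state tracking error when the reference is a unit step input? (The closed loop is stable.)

G(s) has no poles at the origin.
This is a Type 0 system. Kp = lim_{s→0} G(s) = 8/10 = 4/5.
e_ss = 1/(1 + Kp) = 1/(1 + 4/5) = 5/9 ≈ 0.5556.

e_ss = 0.5556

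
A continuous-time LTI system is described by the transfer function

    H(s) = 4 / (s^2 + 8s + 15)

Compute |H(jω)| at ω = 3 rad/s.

|H(j3)| ≈ 0.1617

Substitute s = j3: numerator = 4, denominator = 6 + j24.
|H(j3)| = |4| / |6 + j24| = 4 / 24.739 ≈ 0.1617.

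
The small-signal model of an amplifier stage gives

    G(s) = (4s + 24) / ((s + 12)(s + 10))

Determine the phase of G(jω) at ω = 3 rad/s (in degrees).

∠G(j3) ≈ -4.170°

At s = j3: numerator = 24 + j12, denominator = 111 + j66.
∠G = ∠num − ∠den = 26.565° − (30.735°) = -4.170°.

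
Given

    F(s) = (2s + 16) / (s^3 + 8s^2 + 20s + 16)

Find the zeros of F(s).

s = -8

Set the numerator to zero: 2s + 16 = 0, i.e. 2·(s + 8) = 0.
So s = -8.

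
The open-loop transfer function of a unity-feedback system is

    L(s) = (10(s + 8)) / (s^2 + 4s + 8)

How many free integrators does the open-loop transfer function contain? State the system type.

Type 0

The denominator has no factor of s at the origin — no free integrator — so this is a Type 0 system.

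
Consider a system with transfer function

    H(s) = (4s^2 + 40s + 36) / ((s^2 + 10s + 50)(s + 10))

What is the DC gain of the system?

H(0) = 9/125 ≈ 0.07200

Set s = 0: H(0) = (36) / (500) = 9/125.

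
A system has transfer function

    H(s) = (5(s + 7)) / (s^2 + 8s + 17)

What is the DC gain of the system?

Set s = 0: H(0) = (35) / (17) = 35/17.

H(0) = 35/17 ≈ 2.059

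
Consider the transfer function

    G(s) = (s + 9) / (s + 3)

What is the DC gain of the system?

At s = 0 each factor (s + a) contributes a and each (s^2 + bs + c) contributes c.
G(0) = 1·(9) / ((3)) = 9/3 = 3.

G(0) = 3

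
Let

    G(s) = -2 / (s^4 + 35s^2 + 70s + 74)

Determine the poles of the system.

The poles are the roots of the denominator s^4 + 35s^2 + 70s + 74 = 0.
No real roots exist; factor into two real quadratics: (s^2 - 2s + 37)(s^2 + 2s + 2) = 0.
Each quadratic gives a conjugate pair via the quadratic formula.

s = 1 ± 6j, -1 ± j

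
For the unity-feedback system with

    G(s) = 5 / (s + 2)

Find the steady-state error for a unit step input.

G(s) has no poles at the origin.
This is a Type 0 system. Kp = lim_{s→0} G(s) = 5/2.
e_ss = 1/(1 + Kp) = 1/(1 + 5/2) = 2/7 ≈ 0.2857.

e_ss = 0.2857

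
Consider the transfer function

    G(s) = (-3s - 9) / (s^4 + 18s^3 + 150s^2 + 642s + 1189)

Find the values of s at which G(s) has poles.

The poles are the roots of the denominator s^4 + 18s^3 + 150s^2 + 642s + 1189 = 0.
No real roots exist; factor into two real quadratics: (s^2 + 8s + 41)(s^2 + 10s + 29) = 0.
Each quadratic gives a conjugate pair via the quadratic formula.

s = -4 + 5j, -4 - 5j, -5 + 2j, -5 - 2j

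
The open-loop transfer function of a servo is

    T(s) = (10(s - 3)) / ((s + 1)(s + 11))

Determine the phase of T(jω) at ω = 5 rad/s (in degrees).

At s = j5: numerator = -30 + j50, denominator = -14 + j60.
∠T = ∠num − ∠den = 120.96° − (103.13°) = 17.83°.

∠T(j5) ≈ 17.83°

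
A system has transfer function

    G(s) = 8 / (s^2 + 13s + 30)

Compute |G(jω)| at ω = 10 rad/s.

|G(j10)| ≈ 0.05418

Substitute s = j10: numerator = 8, denominator = -70 + j130.
|G(j10)| = |8| / |-70 + j130| = 8 / 147.65 ≈ 0.05418.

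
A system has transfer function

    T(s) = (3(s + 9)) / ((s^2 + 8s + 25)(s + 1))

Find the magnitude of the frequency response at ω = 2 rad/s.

Substitute s = j2: numerator = 27 + j6, denominator = -11 + j58.
|T(j2)| = |27 + j6| / |-11 + j58| = 27.659 / 59.034 ≈ 0.4685.

|T(j2)| ≈ 0.4685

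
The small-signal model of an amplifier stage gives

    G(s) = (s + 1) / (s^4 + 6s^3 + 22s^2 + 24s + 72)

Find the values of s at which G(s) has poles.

s = ±2j, -3 ± 3j

The poles are the roots of the denominator s^4 + 6s^3 + 22s^2 + 24s + 72 = 0.
No real roots exist; factor into two real quadratics: (s^2 + 4)(s^2 + 6s + 18) = 0.
Each quadratic gives a conjugate pair via the quadratic formula.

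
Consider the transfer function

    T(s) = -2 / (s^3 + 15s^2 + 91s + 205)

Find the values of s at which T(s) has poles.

s = -5, -5 + 4j, -5 - 4j

The poles are the roots of the denominator s^3 + 15s^2 + 91s + 205 = 0.
Trying s = -5: the polynomial evaluates to 0, so (s + 5) is a factor.
Dividing out leaves s^2 + 10s + 41 = 0.
The quadratic formula then gives s = -5 ± 4j.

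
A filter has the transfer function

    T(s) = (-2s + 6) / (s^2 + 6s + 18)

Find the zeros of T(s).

Set the numerator to zero: -2s + 6 = 0, i.e. -2·(s - 3) = 0.
So s = 3.

s = 3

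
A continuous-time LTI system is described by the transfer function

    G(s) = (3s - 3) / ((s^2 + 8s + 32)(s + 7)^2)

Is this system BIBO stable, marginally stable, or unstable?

stable

The poles can be read from the denominator factors: s = -4 ± 4j, -7, -7.
Since all poles lie strictly in the left half-plane, the system is stable.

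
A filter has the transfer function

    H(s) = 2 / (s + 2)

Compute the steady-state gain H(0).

H(0) = 1

Set s = 0: H(0) = (2) / (2) = 1.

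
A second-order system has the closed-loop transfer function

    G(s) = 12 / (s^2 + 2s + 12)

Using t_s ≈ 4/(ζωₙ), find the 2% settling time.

Comparing s^2 + 2s + 12 to s^2 + 2ζωₙs + ωₙ²: ωₙ = √12 ≈ 3.464 rad/s and ζ = 2/(2·√12) ≈ 0.2887.
ζωₙ = 2/2 = 1, so t_s ≈ 4/(ζωₙ) = 4/1 = 4 s.

t_s ≈ 4 s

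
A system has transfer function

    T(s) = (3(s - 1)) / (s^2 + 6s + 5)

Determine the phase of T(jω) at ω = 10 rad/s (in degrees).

At s = j10: numerator = -3 + j30, denominator = -95 + j60.
∠T = ∠num − ∠den = 95.711° − (147.72°) = -52.01°.

∠T(j10) ≈ -52.01°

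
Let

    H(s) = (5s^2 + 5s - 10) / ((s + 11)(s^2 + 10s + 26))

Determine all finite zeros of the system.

Set the numerator to zero: 5s^2 + 5s - 10 = 0, i.e. 5·(s^2 + s - 2) = 0.
Factoring: (s + 2)(s - 1) = 0.

s = -2, 1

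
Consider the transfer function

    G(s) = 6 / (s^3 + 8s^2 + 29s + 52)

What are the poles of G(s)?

s = -4, -2 + 3j, -2 - 3j

The poles are the roots of the denominator s^3 + 8s^2 + 29s + 52 = 0.
Trying s = -4: the polynomial evaluates to 0, so (s + 4) is a factor.
Dividing out leaves s^2 + 4s + 13 = 0.
The quadratic formula then gives s = -2 ± 3j.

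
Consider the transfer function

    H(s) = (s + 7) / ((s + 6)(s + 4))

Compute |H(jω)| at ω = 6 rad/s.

Substitute s = j6: numerator = 7 + j6, denominator = -12 + j60.
|H(j6)| = |7 + j6| / |-12 + j60| = 9.2195 / 61.188 ≈ 0.1507.

|H(j6)| ≈ 0.1507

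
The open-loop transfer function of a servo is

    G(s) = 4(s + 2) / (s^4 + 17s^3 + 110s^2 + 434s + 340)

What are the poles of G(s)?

The poles are the roots of the denominator s^4 + 17s^3 + 110s^2 + 434s + 340 = 0.
Trying s = -1: the polynomial evaluates to 0, so (s + 1) is a factor.
Dividing out leaves s^3 + 16s^2 + 94s + 340 = 0.
This factors further as (s^2 + 6s + 34)(s + 10) = 0.

s = -3 ± 5j, -1, -10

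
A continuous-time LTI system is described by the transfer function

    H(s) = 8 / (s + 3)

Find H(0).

H(0) = 8/3 ≈ 2.667

Set s = 0: H(0) = (8) / (3) = 8/3.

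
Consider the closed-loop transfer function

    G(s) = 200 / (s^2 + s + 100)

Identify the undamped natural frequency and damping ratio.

Compare the denominator to the standard form s^2 + 2ζωₙs + ωₙ².
ωₙ² = 100, so ωₙ = 10 rad/s.
2ζωₙ = 1, so ζ = 1/(2·10) = 0.05.

ωₙ = 10 rad/s, ζ = 0.05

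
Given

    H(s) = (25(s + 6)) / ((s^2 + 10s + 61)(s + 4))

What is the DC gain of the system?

At s = 0 each factor (s + a) contributes a and each (s^2 + bs + c) contributes c.
H(0) = 25·(6) / ((61) · (4)) = 150/244 = 75/122.

H(0) = 75/122 ≈ 0.6148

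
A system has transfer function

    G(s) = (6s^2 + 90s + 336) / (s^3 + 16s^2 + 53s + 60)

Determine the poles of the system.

The poles are the roots of the denominator s^3 + 16s^2 + 53s + 60 = 0.
Trying s = -12: the polynomial evaluates to 0, so (s + 12) is a factor.
Dividing out leaves s^2 + 4s + 5 = 0.
The quadratic formula then gives s = -2 ± 1j.

s = -2 ± j, -12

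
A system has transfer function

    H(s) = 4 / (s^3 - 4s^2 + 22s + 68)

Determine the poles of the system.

s = 3 ± 5j, -2

The poles are the roots of the denominator s^3 - 4s^2 + 22s + 68 = 0.
Trying s = -2: the polynomial evaluates to 0, so (s + 2) is a factor.
Dividing out leaves s^2 - 6s + 34 = 0.
The quadratic formula then gives s = 3 ± 5j.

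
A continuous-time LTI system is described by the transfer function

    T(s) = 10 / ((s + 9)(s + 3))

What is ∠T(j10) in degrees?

∠T(j10) ≈ -121.3°

At s = j10: numerator = 10, denominator = -73 + j120.
∠T = ∠num − ∠den = 0° − (121.31°) = -121.3°.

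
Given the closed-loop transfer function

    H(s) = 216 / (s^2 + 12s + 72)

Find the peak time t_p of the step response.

Comparing s^2 + 12s + 72 to s^2 + 2ζωₙs + ωₙ²: ωₙ = √72 ≈ 8.485 rad/s and ζ = 12/(2·√72) ≈ 0.7071.
ζωₙ = 12/2 = 6, so ω_d = ωₙ√(1−ζ²) = √(ωₙ² − (ζωₙ)²) = √(72 − 6²) = √36 = 6 rad/s.
t_p = π/ω_d = π/6 ≈ 0.5236 s.

t_p ≈ 0.5236 s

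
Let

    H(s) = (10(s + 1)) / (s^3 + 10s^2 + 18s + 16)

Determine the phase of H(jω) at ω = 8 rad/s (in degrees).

∠H(j8) ≈ -127.7°

At s = j8: numerator = 10 + j80, denominator = -624 - j368.
∠H = ∠num − ∠den = 82.875° − (-149.47°) = 232.3°, which wraps to -127.7°.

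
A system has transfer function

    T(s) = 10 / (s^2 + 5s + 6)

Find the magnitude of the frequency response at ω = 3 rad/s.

Substitute s = j3: numerator = 10, denominator = -3 + j15.
|T(j3)| = |10| / |-3 + j15| = 10 / 15.297 ≈ 0.6537.

|T(j3)| ≈ 0.6537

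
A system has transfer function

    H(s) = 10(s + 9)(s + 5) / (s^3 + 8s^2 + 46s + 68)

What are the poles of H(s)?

s = -3 + 5j, -3 - 5j, -2

The poles are the roots of the denominator s^3 + 8s^2 + 46s + 68 = 0.
Trying s = -2: the polynomial evaluates to 0, so (s + 2) is a factor.
Dividing out leaves s^2 + 6s + 34 = 0.
The quadratic formula then gives s = -3 ± 5j.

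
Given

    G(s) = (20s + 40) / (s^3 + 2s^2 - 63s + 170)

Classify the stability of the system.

unstable

The denominator s^3 + 2s^2 - 63s + 170 factors as (s + 10)(s^2 - 8s + 17), giving poles at s = -10, 4 ± j.
Since the pole(s) at s = 4 ± j lie in the right half-plane, the system is unstable.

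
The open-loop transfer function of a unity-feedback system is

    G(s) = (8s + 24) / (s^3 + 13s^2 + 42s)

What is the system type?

Type 1

Factor s from the denominator: s^3 + 13s^2 + 42s = s·(s^2 + 13s + 42).
There is 1 pole at the origin, so the system is Type 1.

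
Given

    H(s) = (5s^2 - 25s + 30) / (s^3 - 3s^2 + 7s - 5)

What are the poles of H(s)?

s = 1 ± 2j, 1

The poles are the roots of the denominator s^3 - 3s^2 + 7s - 5 = 0.
Trying s = 1: the polynomial evaluates to 0, so (s - 1) is a factor.
Dividing out leaves s^2 - 2s + 5 = 0.
The quadratic formula then gives s = 1 ± 2j.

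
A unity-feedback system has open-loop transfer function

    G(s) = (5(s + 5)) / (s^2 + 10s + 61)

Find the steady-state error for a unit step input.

e_ss = 0.7093

G(s) has no poles at the origin.
This is a Type 0 system. Kp = lim_{s→0} G(s) = 25/61.
e_ss = 1/(1 + Kp) = 1/(1 + 25/61) = 61/86 ≈ 0.7093.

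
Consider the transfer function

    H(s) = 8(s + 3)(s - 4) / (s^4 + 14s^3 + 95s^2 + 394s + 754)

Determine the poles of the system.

The poles are the roots of the denominator s^4 + 14s^3 + 95s^2 + 394s + 754 = 0.
No real roots exist; factor into two real quadratics: (s^2 + 4s + 29)(s^2 + 10s + 26) = 0.
Each quadratic gives a conjugate pair via the quadratic formula.

s = -2 + 5j, -2 - 5j, -5 + j, -5 - j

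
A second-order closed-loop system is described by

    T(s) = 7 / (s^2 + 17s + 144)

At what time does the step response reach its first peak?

Comparing s^2 + 17s + 144 to s^2 + 2ζωₙs + ωₙ²: ωₙ = 12 rad/s and ζ = 17/(2·12) ≈ 0.7083.
ζωₙ = 17/2 = 8.5, so ω_d = ωₙ√(1−ζ²) = √(ωₙ² − (ζωₙ)²) = √(144 − 8.5²) = √71.75 ≈ 8.471 rad/s.
t_p = π/ω_d = π/8.471 ≈ 0.3709 s.

t_p ≈ 0.3709 s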